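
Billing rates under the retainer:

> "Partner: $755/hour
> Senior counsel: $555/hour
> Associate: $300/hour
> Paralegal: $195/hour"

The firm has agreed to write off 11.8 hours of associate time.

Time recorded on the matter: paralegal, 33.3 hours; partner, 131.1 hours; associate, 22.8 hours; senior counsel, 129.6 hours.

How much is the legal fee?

$180,702.00

Partner: 131.1 × $755 = $98,980.50
Senior counsel: 129.6 × $555 = $71,928.00
Associate: 22.8 × $300 = $6,840.00
Paralegal: 33.3 × $195 = $6,493.50
Subtotal: $184,242.00
Write-off: 11.8 × $300 = $3,540.00
Total: $184,242.00 − $3,540.00 = $180,702.00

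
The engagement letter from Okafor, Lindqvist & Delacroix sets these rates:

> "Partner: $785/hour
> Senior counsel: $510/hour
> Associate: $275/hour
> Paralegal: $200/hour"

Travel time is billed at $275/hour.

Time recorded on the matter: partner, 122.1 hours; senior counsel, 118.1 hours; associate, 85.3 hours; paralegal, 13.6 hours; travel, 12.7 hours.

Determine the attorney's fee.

$185,749.50

Partner: 122.1 × $785 = $95,848.50
Senior counsel: 118.1 × $510 = $60,231.00
Associate: 85.3 × $275 = $23,457.50
Paralegal: 13.6 × $200 = $2,720.00
Subtotal: $95,848.50 + $60,231.00 + $23,457.50 + $2,720.00 = $182,257.00
Travel: 12.7 × $275 = $3,492.50
Total: $182,257.00 + $3,492.50 = $185,749.50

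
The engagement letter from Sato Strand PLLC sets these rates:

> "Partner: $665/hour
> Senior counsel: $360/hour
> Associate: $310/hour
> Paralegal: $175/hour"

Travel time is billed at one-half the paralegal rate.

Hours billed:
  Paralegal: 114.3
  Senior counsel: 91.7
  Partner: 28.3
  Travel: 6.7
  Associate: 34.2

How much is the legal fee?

Partner: 28.3 × $665 = $18,819.50
Senior counsel: 91.7 × $360 = $33,012.00
Associate: 34.2 × $310 = $10,602.00
Paralegal: 114.3 × $175 = $20,002.50
Subtotal: $18,819.50 + $33,012.00 + $10,602.00 + $20,002.50 = $82,436.00
Travel: 6.7 × ($175 ÷ 2) = 6.7 × $87.50 = $586.25
Total: $82,436.00 + $586.25 = $83,022.25

$83,022.25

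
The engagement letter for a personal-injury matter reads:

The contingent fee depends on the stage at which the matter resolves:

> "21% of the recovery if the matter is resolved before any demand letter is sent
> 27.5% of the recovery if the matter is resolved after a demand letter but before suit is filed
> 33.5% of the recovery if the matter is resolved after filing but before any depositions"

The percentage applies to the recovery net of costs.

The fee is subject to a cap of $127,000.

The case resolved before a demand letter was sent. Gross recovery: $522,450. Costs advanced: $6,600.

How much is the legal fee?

Fee base (net of costs): $522,450 − $6,600 = $515,850
The matter resolved before a demand letter was sent, so the 21% rate applies.
$515,850 × 21% = $108,328.50
$108,328.50 is under the $127,000 cap.

$108,328.50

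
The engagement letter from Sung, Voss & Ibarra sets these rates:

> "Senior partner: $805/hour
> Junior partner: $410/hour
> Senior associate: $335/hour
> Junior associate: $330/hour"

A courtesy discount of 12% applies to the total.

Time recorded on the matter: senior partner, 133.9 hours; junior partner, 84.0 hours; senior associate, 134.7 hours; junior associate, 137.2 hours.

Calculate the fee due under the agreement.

Senior partner: 133.9 × $805 = $107,789.50
Junior partner: 84.0 × $410 = $34,440.00
Senior associate: 134.7 × $335 = $45,124.50
Junior associate: 137.2 × $330 = $45,276.00
Subtotal: $232,630.00
Less 12% discount: −$27,915.60
Total: $232,630.00 − $27,915.60 = $204,714.40

$204,714.40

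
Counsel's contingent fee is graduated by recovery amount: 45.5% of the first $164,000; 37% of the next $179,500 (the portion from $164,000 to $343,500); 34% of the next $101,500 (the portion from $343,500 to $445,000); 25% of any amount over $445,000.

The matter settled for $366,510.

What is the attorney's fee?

First $164,000 at 45.5% = $74,620.00
Next $179,500 at 37% = $66,415.00
Remaining $23,010 at 34% = $7,823.40
Fee: $74,620.00 + $66,415.00 + $7,823.40 = $148,858.40

$148,858.40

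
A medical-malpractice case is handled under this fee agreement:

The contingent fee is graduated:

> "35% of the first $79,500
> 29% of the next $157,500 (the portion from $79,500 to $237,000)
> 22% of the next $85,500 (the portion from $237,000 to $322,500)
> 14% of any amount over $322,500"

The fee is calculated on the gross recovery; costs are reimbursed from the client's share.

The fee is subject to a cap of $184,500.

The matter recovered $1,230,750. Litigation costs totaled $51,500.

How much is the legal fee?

$184,500.00

Fee base is the gross recovery, $1,230,750; costs are reimbursed separately.
First $79,500 at 35% = $27,825.00
Next $157,500 at 29% = $45,675.00
Next $85,500 at 22% = $18,810.00
Remaining $908,250 at 14% = $127,155.00
Fee: $27,825.00 + $45,675.00 + $18,810.00 + $127,155.00 = $219,465.00
$219,465.00 exceeds the $184,500 cap, so the fee is capped at $184,500.00.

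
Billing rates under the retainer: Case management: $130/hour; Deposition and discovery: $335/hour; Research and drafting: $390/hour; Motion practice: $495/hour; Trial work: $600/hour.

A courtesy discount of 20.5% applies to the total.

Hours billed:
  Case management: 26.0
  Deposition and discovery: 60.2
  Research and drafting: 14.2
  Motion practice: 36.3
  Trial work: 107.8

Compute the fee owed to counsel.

$88,828.13

Case management: 26.0 × $130 = $3,380.00
Deposition and discovery: 60.2 × $335 = $20,167.00
Research and drafting: 14.2 × $390 = $5,538.00
Motion practice: 36.3 × $495 = $17,968.50
Trial work: 107.8 × $600 = $64,680.00
Subtotal: $111,733.50
Less 20.5% discount: −$22,905.37
Total: $111,733.50 − $22,905.37 = $88,828.13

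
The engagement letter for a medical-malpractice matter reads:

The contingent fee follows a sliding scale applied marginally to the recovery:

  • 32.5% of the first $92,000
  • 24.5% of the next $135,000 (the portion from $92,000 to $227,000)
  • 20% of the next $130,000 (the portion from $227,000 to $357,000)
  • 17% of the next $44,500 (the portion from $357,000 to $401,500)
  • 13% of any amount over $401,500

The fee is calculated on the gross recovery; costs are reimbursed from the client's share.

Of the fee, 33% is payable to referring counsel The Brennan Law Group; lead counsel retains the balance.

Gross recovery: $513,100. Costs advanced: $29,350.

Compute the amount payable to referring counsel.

$36,645.84

Fee base is the gross recovery, $513,100; costs are reimbursed separately.
First $92,000 at 32.5% = $29,900.00
Next $135,000 at 24.5% = $33,075.00
Next $130,000 at 20% = $26,000.00
Next $44,500 at 17% = $7,565.00
Remaining $111,600 at 13% = $14,508.00
Fee: $29,900.00 + $33,075.00 + $26,000.00 + $7,565.00 + $14,508.00 = $111,048.00
Referral share: 33% of $111,048.00 = $36,645.84; lead counsel retains $111,048.00 − $36,645.84 = $74,402.16.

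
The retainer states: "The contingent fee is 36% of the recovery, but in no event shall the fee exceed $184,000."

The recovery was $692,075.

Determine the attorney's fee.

$184,000.00

36% of $692,075 = $249,147.00
That exceeds the $184,000 cap, so the fee is capped at $184,000.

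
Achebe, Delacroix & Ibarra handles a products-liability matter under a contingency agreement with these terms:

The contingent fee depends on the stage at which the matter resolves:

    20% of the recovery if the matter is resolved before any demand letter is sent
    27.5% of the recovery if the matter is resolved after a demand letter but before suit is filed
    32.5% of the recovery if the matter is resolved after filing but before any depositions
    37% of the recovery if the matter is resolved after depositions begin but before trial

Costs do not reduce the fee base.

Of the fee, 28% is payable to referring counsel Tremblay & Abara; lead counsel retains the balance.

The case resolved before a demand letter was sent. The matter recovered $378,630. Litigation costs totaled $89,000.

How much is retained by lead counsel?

$54,522.72

Fee base is the gross recovery, $378,630; costs are reimbursed separately.
The matter resolved before a demand letter was sent, so the 20% rate applies.
$378,630 × 20% = $75,726.00
Referral share: 28% of $75,726.00 = $21,203.28; lead counsel retains $75,726.00 − $21,203.28 = $54,522.72.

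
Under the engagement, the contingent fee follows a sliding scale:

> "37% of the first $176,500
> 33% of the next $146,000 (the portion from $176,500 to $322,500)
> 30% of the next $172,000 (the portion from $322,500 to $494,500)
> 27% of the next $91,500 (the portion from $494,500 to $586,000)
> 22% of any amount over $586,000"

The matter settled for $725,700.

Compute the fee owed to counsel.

$220,524.00

First $176,500 at 37% = $65,305.00
Next $146,000 at 33% = $48,180.00
Next $172,000 at 30% = $51,600.00
Next $91,500 at 27% = $24,705.00
Remaining $139,700 at 22% = $30,734.00
Fee: $65,305.00 + $48,180.00 + $51,600.00 + $24,705.00 + $30,734.00 = $220,524.00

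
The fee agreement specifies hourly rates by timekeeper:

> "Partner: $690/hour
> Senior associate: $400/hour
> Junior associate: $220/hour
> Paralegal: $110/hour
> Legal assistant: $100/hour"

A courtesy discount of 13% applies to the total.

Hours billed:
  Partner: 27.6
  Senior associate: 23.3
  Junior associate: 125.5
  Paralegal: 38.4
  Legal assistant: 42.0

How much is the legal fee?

$56,026.26

Partner: 27.6 × $690 = $19,044.00
Senior associate: 23.3 × $400 = $9,320.00
Junior associate: 125.5 × $220 = $27,610.00
Paralegal: 38.4 × $110 = $4,224.00
Legal assistant: 42.0 × $100 = $4,200.00
Subtotal: $64,398.00
Less 13% discount: −$8,371.74
Total: $64,398.00 − $8,371.74 = $56,026.26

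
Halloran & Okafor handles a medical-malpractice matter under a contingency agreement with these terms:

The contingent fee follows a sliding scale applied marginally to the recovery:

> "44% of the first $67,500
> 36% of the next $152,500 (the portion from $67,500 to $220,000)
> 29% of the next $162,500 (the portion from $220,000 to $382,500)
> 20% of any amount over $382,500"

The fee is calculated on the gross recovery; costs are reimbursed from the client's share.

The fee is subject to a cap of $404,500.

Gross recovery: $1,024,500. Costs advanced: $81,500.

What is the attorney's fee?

$260,125.00

Fee base is the gross recovery, $1,024,500; costs are reimbursed separately.
First $67,500 at 44% = $29,700.00
Next $152,500 at 36% = $54,900.00
Next $162,500 at 29% = $47,125.00
Remaining $642,000 at 20% = $128,400.00
Fee: $29,700.00 + $54,900.00 + $47,125.00 + $128,400.00 = $260,125.00
$260,125.00 is under the $404,500 cap.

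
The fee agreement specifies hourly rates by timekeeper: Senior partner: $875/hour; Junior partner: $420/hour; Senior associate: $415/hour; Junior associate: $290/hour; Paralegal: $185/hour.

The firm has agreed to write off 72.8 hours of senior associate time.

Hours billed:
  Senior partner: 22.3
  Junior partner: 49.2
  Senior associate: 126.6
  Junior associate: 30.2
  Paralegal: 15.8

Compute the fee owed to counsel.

$74,184.50

Senior partner: 22.3 × $875 = $19,512.50
Junior partner: 49.2 × $420 = $20,664.00
Senior associate: 126.6 × $415 = $52,539.00
Junior associate: 30.2 × $290 = $8,758.00
Paralegal: 15.8 × $185 = $2,923.00
Subtotal: $104,396.50
Write-off: 72.8 × $415 = $30,212.00
Total: $104,396.50 − $30,212.00 = $74,184.50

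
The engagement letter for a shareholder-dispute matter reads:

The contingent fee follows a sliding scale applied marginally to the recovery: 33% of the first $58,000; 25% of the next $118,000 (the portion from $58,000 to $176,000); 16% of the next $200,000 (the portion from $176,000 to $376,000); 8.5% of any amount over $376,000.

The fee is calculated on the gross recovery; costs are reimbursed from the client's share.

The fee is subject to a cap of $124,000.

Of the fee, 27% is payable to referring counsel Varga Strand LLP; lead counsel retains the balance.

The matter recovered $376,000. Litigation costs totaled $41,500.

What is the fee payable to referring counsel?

Fee base is the gross recovery, $376,000; costs are reimbursed separately.
First $58,000 at 33% = $19,140.00
Next $118,000 at 25% = $29,500.00
Remaining $200,000 at 16% = $32,000.00
Fee: $19,140.00 + $29,500.00 + $32,000.00 = $80,640.00
$80,640.00 is under the $124,000 cap.
Referral share: 27% of $80,640.00 = $21,772.80; lead counsel retains $80,640.00 − $21,772.80 = $58,867.20.

$21,772.80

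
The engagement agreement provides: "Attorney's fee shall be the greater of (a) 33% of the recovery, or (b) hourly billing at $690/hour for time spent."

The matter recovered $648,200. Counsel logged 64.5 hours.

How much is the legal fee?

$213,906.00

(a) 33% of $648,200 = $213,906.00
(b) 64.5 × $690 = $44,505.00
The greater is (a): $213,906.00.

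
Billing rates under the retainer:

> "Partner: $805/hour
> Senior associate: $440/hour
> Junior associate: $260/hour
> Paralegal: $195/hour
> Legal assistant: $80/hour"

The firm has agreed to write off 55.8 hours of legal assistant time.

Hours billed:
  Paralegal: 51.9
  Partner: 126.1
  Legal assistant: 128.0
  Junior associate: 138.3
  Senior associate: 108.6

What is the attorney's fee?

$201,149.00

Partner: 126.1 × $805 = $101,510.50
Senior associate: 108.6 × $440 = $47,784.00
Junior associate: 138.3 × $260 = $35,958.00
Paralegal: 51.9 × $195 = $10,120.50
Legal assistant: 128.0 × $80 = $10,240.00
Subtotal: $205,613.00
Write-off: 55.8 × $80 = $4,464.00
Total: $205,613.00 − $4,464.00 = $201,149.00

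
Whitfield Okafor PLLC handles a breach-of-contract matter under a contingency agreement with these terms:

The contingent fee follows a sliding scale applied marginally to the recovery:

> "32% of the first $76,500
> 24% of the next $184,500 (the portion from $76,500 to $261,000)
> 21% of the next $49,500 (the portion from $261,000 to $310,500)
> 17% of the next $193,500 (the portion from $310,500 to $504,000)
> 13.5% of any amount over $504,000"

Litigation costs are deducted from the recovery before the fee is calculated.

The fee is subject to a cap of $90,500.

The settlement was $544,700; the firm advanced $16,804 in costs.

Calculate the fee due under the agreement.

Fee base (net of costs): $544,700 − $16,804 = $527,896
First $76,500 at 32% = $24,480.00
Next $184,500 at 24% = $44,280.00
Next $49,500 at 21% = $10,395.00
Next $193,500 at 17% = $32,895.00
Remaining $23,896 at 13.5% = $3,225.96
Fee: $24,480.00 + $44,280.00 + $10,395.00 + $32,895.00 + $3,225.96 = $115,275.96
$115,275.96 exceeds the $90,500 cap, so the fee is capped at $90,500.00.

$90,500.00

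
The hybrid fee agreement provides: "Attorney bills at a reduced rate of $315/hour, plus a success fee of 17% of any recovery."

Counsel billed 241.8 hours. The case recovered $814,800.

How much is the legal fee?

Hourly: 241.8 × $315 = $76,167.00
Success fee: 17% of $814,800 = $138,516.00
Total: $76,167.00 + $138,516.00 = $214,683.00

$214,683.00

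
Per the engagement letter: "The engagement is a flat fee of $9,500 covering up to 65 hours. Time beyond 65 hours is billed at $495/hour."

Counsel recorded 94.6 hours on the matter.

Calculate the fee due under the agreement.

Flat fee: $9,500.00
Excess hours: 94.6 − 65 = 29.6
Overrun: 29.6 × $495 = $14,652.00
Total: $9,500.00 + $14,652.00 = $24,152.00

$24,152.00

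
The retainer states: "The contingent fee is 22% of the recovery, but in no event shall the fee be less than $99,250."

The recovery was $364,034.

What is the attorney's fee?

22% of $364,034 = $80,087.48
That is below the $99,250 minimum, so the minimum applies.

$99,250.00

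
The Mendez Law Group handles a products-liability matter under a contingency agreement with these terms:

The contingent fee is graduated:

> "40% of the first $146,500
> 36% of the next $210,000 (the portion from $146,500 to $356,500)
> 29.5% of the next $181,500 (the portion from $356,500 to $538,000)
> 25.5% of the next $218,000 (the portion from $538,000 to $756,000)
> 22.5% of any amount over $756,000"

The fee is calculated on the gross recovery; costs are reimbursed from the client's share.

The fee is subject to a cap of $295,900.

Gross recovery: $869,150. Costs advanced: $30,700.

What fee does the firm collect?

$268,791.25

Fee base is the gross recovery, $869,150; costs are reimbursed separately.
First $146,500 at 40% = $58,600.00
Next $210,000 at 36% = $75,600.00
Next $181,500 at 29.5% = $53,542.50
Next $218,000 at 25.5% = $55,590.00
Remaining $113,150 at 22.5% = $25,458.75
Fee: $58,600.00 + $75,600.00 + $53,542.50 + $55,590.00 + $25,458.75 = $268,791.25
$268,791.25 is under the $295,900 cap.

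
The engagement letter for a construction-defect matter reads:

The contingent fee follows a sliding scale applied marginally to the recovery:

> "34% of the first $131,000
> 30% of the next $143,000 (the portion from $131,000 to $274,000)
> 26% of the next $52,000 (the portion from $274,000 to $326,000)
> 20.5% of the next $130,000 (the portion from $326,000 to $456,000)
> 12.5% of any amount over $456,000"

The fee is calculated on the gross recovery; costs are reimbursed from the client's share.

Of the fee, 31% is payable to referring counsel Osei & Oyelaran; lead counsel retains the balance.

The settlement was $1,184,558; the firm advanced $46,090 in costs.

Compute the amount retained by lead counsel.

Fee base is the gross recovery, $1,184,558; costs are reimbursed separately.
First $131,000 at 34% = $44,540.00
Next $143,000 at 30% = $42,900.00
Next $52,000 at 26% = $13,520.00
Next $130,000 at 20.5% = $26,650.00
Remaining $728,558 at 12.5% = $91,069.75
Fee: $44,540.00 + $42,900.00 + $13,520.00 + $26,650.00 + $91,069.75 = $218,679.75
Referral share: 31% of $218,679.75 = $67,790.72; lead counsel retains $218,679.75 − $67,790.72 = $150,889.03.

$150,889.03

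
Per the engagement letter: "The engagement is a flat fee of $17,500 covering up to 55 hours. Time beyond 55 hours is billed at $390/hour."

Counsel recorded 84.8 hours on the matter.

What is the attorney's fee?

$29,122.00

Flat fee: $17,500.00
Excess hours: 84.8 − 55 = 29.8
Overrun: 29.8 × $390 = $11,622.00
Total: $17,500.00 + $11,622.00 = $29,122.00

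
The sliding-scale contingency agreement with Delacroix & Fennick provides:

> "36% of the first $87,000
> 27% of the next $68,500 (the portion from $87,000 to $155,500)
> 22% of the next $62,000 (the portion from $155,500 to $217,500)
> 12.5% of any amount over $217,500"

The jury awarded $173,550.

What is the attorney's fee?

First $87,000 at 36% = $31,320.00
Next $68,500 at 27% = $18,495.00
Remaining $18,050 at 22% = $3,971.00
Fee: $31,320.00 + $18,495.00 + $3,971.00 = $53,786.00

$53,786.00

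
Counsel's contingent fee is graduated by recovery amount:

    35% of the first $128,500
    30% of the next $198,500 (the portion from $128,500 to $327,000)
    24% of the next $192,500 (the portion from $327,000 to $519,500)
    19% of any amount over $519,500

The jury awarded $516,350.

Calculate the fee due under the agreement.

First $128,500 at 35% = $44,975.00
Next $198,500 at 30% = $59,550.00
Remaining $189,350 at 24% = $45,444.00
Fee: $44,975.00 + $59,550.00 + $45,444.00 = $149,969.00

$149,969.00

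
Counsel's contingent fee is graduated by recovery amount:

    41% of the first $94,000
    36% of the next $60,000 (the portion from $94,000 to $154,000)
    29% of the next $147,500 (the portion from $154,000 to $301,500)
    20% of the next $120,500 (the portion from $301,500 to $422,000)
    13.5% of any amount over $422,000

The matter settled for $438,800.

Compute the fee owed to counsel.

$129,283.00

First $94,000 at 41% = $38,540.00
Next $60,000 at 36% = $21,600.00
Next $147,500 at 29% = $42,775.00
Next $120,500 at 20% = $24,100.00
Remaining $16,800 at 13.5% = $2,268.00
Fee: $38,540.00 + $21,600.00 + $42,775.00 + $24,100.00 + $2,268.00 = $129,283.00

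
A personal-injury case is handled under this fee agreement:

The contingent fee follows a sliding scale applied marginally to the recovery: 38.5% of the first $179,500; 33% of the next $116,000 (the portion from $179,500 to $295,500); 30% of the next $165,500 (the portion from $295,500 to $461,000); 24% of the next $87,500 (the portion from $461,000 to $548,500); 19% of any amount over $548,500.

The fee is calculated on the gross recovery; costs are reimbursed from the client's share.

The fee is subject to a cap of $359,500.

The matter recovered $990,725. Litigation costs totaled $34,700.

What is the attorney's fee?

Fee base is the gross recovery, $990,725; costs are reimbursed separately.
First $179,500 at 38.5% = $69,107.50
Next $116,000 at 33% = $38,280.00
Next $165,500 at 30% = $49,650.00
Next $87,500 at 24% = $21,000.00
Remaining $442,225 at 19% = $84,022.75
Fee: $69,107.50 + $38,280.00 + $49,650.00 + $21,000.00 + $84,022.75 = $262,060.25
$262,060.25 is under the $359,500 cap.

$262,060.25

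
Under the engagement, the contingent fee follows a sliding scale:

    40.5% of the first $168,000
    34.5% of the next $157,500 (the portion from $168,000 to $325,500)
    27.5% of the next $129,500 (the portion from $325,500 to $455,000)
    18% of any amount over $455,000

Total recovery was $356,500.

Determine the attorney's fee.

First $168,000 at 40.5% = $68,040.00
Next $157,500 at 34.5% = $54,337.50
Remaining $31,000 at 27.5% = $8,525.00
Fee: $68,040.00 + $54,337.50 + $8,525.00 = $130,902.50

$130,902.50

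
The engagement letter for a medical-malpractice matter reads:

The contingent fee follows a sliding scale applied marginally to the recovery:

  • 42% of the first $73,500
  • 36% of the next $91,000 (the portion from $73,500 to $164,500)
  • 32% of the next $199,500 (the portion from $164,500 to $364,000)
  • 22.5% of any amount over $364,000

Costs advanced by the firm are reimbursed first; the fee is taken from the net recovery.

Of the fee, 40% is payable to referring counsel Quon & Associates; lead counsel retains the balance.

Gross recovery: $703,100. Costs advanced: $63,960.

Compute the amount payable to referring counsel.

$75,750.60

Fee base (net of costs): $703,100 − $63,960 = $639,140
First $73,500 at 42% = $30,870.00
Next $91,000 at 36% = $32,760.00
Next $199,500 at 32% = $63,840.00
Remaining $275,140 at 22.5% = $61,906.50
Fee: $30,870.00 + $32,760.00 + $63,840.00 + $61,906.50 = $189,376.50
Referral share: 40% of $189,376.50 = $75,750.60; lead counsel retains $189,376.50 − $75,750.60 = $113,625.90.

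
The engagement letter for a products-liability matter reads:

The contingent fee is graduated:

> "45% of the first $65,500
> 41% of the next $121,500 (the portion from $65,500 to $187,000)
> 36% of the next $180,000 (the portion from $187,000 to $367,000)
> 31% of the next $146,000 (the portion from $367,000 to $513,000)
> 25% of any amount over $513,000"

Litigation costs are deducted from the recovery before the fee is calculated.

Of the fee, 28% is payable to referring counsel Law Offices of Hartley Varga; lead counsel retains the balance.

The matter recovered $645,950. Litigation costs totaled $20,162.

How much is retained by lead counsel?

$156,633.84

Fee base (net of costs): $645,950 − $20,162 = $625,788
First $65,500 at 45% = $29,475.00
Next $121,500 at 41% = $49,815.00
Next $180,000 at 36% = $64,800.00
Next $146,000 at 31% = $45,260.00
Remaining $112,788 at 25% = $28,197.00
Fee: $29,475.00 + $49,815.00 + $64,800.00 + $45,260.00 + $28,197.00 = $217,547.00
Referral share: 28% of $217,547.00 = $60,913.16; lead counsel retains $217,547.00 − $60,913.16 = $156,633.84.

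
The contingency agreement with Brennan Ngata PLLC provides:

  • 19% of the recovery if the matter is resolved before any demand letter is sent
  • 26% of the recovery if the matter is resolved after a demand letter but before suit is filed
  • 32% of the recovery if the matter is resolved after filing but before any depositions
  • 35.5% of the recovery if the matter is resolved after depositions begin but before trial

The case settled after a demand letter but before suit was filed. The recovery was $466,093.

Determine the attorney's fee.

$121,184.18

The matter settled after a demand letter but before suit was filed, so the 26% rate applies.
$466,093 × 26% = $121,184.18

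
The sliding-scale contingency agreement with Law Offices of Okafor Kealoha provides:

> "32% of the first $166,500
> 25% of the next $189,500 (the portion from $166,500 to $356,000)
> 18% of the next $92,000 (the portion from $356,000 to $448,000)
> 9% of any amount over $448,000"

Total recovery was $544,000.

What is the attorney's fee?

First $166,500 at 32% = $53,280.00
Next $189,500 at 25% = $47,375.00
Next $92,000 at 18% = $16,560.00
Remaining $96,000 at 9% = $8,640.00
Fee: $53,280.00 + $47,375.00 + $16,560.00 + $8,640.00 = $125,855.00

$125,855.00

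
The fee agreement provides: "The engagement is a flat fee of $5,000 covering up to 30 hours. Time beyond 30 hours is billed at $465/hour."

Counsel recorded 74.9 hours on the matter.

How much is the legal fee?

$25,878.50

Flat fee: $5,000.00
Excess hours: 74.9 − 30 = 44.9
Overrun: 44.9 × $465 = $20,878.50
Total: $5,000.00 + $20,878.50 = $25,878.50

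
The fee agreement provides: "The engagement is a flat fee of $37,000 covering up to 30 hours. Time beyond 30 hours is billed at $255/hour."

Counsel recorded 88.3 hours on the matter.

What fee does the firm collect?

Flat fee: $37,000.00
Excess hours: 88.3 − 30 = 58.3
Overrun: 58.3 × $255 = $14,866.50
Total: $37,000.00 + $14,866.50 = $51,866.50

$51,866.50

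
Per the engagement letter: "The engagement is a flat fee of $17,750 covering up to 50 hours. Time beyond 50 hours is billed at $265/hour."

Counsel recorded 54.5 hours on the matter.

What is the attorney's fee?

$18,942.50

Flat fee: $17,750.00
Excess hours: 54.5 − 50 = 4.5
Overrun: 4.5 × $265 = $1,192.50
Total: $17,750.00 + $1,192.50 = $18,942.50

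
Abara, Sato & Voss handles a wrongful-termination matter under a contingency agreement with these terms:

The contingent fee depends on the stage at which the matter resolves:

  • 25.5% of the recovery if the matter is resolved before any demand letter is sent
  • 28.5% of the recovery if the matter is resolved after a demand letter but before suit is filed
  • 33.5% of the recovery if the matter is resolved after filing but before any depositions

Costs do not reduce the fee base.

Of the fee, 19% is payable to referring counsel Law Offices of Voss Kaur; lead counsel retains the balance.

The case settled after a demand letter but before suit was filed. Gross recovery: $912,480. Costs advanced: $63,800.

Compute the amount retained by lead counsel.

Fee base is the gross recovery, $912,480; costs are reimbursed separately.
The matter settled after a demand letter but before suit was filed, so the 28.5% rate applies.
$912,480 × 28.5% = $260,056.80
Referral share: 19% of $260,056.80 = $49,410.79; lead counsel retains $260,056.80 − $49,410.79 = $210,646.01.

$210,646.01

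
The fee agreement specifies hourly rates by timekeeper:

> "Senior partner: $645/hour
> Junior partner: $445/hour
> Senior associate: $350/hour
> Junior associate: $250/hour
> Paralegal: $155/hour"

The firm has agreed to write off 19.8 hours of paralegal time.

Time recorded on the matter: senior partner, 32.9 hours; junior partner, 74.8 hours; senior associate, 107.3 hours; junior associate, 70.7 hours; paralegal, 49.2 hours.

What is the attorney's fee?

$114,293.50

Senior partner: 32.9 × $645 = $21,220.50
Junior partner: 74.8 × $445 = $33,286.00
Senior associate: 107.3 × $350 = $37,555.00
Junior associate: 70.7 × $250 = $17,675.00
Paralegal: 49.2 × $155 = $7,626.00
Subtotal: $117,362.50
Write-off: 19.8 × $155 = $3,069.00
Total: $117,362.50 − $3,069.00 = $114,293.50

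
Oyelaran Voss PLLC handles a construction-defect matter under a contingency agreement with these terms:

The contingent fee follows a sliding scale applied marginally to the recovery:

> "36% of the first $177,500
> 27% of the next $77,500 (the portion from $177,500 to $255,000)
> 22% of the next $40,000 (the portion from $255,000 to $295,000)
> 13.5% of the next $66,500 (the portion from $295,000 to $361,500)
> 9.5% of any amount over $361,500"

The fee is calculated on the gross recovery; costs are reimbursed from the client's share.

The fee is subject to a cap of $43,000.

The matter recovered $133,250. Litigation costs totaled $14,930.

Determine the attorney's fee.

Fee base is the gross recovery, $133,250; costs are reimbursed separately.
First $133,250 at 36% = $47,970.00
$47,970.00 exceeds the $43,000 cap, so the fee is capped at $43,000.00.

$43,000.00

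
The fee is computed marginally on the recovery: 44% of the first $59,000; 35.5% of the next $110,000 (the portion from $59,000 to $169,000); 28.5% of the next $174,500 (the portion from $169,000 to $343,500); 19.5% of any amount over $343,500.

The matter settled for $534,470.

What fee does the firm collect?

First $59,000 at 44% = $25,960.00
Next $110,000 at 35.5% = $39,050.00
Next $174,500 at 28.5% = $49,732.50
Remaining $190,970 at 19.5% = $37,239.15
Fee: $25,960.00 + $39,050.00 + $49,732.50 + $37,239.15 = $151,981.65

$151,981.65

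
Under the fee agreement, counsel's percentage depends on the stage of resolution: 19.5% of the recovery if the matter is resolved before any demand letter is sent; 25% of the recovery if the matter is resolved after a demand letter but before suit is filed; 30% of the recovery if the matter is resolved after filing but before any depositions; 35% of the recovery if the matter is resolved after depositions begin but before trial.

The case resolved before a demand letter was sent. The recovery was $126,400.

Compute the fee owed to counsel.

The matter resolved before a demand letter was sent, so the 19.5% rate applies.
$126,400 × 19.5% = $24,648.00

$24,648.00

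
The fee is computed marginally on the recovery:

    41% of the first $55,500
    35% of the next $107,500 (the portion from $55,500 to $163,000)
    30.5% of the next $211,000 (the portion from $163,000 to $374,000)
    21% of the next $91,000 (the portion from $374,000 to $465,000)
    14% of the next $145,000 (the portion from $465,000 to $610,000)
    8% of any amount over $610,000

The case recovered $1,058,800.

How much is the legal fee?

First $55,500 at 41% = $22,755.00
Next $107,500 at 35% = $37,625.00
Next $211,000 at 30.5% = $64,355.00
Next $91,000 at 21% = $19,110.00
Next $145,000 at 14% = $20,300.00
Remaining $448,800 at 8% = $35,904.00
Fee: $22,755.00 + $37,625.00 + $64,355.00 + $19,110.00 + $20,300.00 + $35,904.00 = $200,049.00

$200,049.00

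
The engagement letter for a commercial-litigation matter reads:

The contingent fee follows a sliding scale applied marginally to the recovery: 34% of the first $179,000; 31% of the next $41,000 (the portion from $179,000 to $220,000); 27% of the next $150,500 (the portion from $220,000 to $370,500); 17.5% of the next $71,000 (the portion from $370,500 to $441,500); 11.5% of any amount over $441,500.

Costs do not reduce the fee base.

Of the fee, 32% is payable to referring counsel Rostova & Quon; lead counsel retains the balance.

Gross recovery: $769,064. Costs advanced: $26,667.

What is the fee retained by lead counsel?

$111,723.90

Fee base is the gross recovery, $769,064; costs are reimbursed separately.
First $179,000 at 34% = $60,860.00
Next $41,000 at 31% = $12,710.00
Next $150,500 at 27% = $40,635.00
Next $71,000 at 17.5% = $12,425.00
Remaining $327,564 at 11.5% = $37,669.86
Fee: $60,860.00 + $12,710.00 + $40,635.00 + $12,425.00 + $37,669.86 = $164,299.86
Referral share: 32% of $164,299.86 = $52,575.96; lead counsel retains $164,299.86 − $52,575.96 = $111,723.90.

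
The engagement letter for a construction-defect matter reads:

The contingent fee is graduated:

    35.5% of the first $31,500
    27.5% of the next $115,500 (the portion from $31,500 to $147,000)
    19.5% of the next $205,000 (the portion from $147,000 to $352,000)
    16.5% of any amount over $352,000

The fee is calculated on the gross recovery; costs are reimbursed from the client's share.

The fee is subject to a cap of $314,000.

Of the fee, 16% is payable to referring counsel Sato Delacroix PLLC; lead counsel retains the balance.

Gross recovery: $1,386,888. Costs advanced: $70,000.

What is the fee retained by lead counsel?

Fee base is the gross recovery, $1,386,888; costs are reimbursed separately.
First $31,500 at 35.5% = $11,182.50
Next $115,500 at 27.5% = $31,762.50
Next $205,000 at 19.5% = $39,975.00
Remaining $1,034,888 at 16.5% = $170,756.52
Fee: $11,182.50 + $31,762.50 + $39,975.00 + $170,756.52 = $253,676.52
$253,676.52 is under the $314,000 cap.
Referral share: 16% of $253,676.52 = $40,588.24; lead counsel retains $253,676.52 − $40,588.24 = $213,088.28.

$213,088.28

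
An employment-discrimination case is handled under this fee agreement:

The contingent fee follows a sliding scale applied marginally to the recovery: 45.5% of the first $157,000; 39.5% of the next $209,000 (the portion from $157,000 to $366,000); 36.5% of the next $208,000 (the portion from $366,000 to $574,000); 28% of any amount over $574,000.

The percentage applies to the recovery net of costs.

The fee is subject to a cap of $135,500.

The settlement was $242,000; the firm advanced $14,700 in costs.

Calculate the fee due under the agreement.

$99,203.50

Fee base (net of costs): $242,000 − $14,700 = $227,300
First $157,000 at 45.5% = $71,435.00
Remaining $70,300 at 39.5% = $27,768.50
Fee: $71,435.00 + $27,768.50 = $99,203.50
$99,203.50 is under the $135,500 cap.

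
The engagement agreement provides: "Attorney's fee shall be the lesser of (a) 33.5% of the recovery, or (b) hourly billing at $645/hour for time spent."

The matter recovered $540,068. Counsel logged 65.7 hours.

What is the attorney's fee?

$42,376.50

(a) 33.5% of $540,068 = $180,922.78
(b) 65.7 × $645 = $42,376.50
The lesser is (b): $42,376.50.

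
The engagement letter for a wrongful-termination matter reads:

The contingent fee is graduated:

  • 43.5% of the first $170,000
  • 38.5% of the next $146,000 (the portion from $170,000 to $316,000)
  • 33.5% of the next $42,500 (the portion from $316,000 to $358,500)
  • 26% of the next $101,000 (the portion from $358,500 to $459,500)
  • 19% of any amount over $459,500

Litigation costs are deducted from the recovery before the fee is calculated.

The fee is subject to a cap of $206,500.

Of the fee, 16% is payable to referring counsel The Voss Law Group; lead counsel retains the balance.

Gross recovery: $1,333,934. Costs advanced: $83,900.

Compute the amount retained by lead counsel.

Fee base (net of costs): $1,333,934 − $83,900 = $1,250,034
First $170,000 at 43.5% = $73,950.00
Next $146,000 at 38.5% = $56,210.00
Next $42,500 at 33.5% = $14,237.50
Next $101,000 at 26% = $26,260.00
Remaining $790,534 at 19% = $150,201.46
Fee: $73,950.00 + $56,210.00 + $14,237.50 + $26,260.00 + $150,201.46 = $320,858.96
$320,858.96 exceeds the $206,500 cap, so the fee is capped at $206,500.00.
Referral share: 16% of $206,500.00 = $33,040.00; lead counsel retains $206,500.00 − $33,040.00 = $173,460.00.

$173,460.00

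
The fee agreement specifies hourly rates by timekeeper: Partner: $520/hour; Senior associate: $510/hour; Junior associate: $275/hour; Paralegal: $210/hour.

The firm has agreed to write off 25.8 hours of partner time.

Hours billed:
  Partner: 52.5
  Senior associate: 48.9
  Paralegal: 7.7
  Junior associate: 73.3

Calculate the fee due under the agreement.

Partner: 52.5 × $520 = $27,300.00
Senior associate: 48.9 × $510 = $24,939.00
Junior associate: 73.3 × $275 = $20,157.50
Paralegal: 7.7 × $210 = $1,617.00
Subtotal: $74,013.50
Write-off: 25.8 × $520 = $13,416.00
Total: $74,013.50 − $13,416.00 = $60,597.50

$60,597.50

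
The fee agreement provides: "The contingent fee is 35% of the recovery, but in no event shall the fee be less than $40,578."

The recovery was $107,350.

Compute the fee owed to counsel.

$40,578.00

35% of $107,350 = $37,572.50
That is below the $40,578 minimum, so the minimum applies.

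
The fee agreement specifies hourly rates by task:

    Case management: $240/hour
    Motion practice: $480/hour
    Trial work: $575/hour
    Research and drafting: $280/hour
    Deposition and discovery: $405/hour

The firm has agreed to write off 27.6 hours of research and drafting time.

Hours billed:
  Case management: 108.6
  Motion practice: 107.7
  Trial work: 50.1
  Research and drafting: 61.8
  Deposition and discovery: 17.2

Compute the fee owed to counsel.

$123,109.50

Case management: 108.6 × $240 = $26,064.00
Motion practice: 107.7 × $480 = $51,696.00
Trial work: 50.1 × $575 = $28,807.50
Research and drafting: 61.8 × $280 = $17,304.00
Deposition and discovery: 17.2 × $405 = $6,966.00
Subtotal: $130,837.50
Write-off: 27.6 × $280 = $7,728.00
Total: $130,837.50 − $7,728.00 = $123,109.50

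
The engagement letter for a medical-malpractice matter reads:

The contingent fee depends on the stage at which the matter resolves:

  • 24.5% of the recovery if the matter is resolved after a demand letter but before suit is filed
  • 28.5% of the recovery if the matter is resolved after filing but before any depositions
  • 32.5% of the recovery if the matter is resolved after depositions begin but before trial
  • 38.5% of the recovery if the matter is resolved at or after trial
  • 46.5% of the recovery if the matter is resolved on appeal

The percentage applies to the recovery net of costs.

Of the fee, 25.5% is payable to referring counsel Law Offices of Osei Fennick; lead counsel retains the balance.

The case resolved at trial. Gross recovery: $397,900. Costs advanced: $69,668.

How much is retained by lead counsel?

Fee base (net of costs): $397,900 − $69,668 = $328,232
The matter resolved at trial, so the 38.5% rate applies.
$328,232 × 38.5% = $126,369.32
Referral share: 25.5% of $126,369.32 = $32,224.18; lead counsel retains $126,369.32 − $32,224.18 = $94,145.14.

$94,145.14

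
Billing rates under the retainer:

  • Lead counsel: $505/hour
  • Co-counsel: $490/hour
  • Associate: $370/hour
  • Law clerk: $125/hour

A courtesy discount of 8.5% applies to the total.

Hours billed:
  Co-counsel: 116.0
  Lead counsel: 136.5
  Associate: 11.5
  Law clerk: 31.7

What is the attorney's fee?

$122,600.85

Lead counsel: 136.5 × $505 = $68,932.50
Co-counsel: 116.0 × $490 = $56,840.00
Associate: 11.5 × $370 = $4,255.00
Law clerk: 31.7 × $125 = $3,962.50
Subtotal: $133,990.00
Less 8.5% discount: −$11,389.15
Total: $133,990.00 − $11,389.15 = $122,600.85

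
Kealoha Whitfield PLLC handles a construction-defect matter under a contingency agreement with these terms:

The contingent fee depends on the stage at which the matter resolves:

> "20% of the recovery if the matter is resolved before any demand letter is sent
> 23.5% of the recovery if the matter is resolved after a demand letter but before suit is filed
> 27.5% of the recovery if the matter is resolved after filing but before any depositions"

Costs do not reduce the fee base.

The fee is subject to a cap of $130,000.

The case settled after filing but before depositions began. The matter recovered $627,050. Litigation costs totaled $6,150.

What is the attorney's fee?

Fee base is the gross recovery, $627,050; costs are reimbursed separately.
The matter settled after filing but before depositions began, so the 27.5% rate applies.
$627,050 × 27.5% = $172,438.75
$172,438.75 exceeds the $130,000 cap, so the fee is capped at $130,000.00.

$130,000.00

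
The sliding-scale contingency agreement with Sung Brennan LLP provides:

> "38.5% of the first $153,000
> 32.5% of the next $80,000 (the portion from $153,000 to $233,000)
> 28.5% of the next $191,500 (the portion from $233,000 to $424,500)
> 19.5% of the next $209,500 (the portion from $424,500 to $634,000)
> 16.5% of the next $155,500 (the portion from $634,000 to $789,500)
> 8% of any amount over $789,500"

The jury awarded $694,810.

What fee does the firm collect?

$190,368.65

First $153,000 at 38.5% = $58,905.00
Next $80,000 at 32.5% = $26,000.00
Next $191,500 at 28.5% = $54,577.50
Next $209,500 at 19.5% = $40,852.50
Remaining $60,810 at 16.5% = $10,033.65
Fee: $58,905.00 + $26,000.00 + $54,577.50 + $40,852.50 + $10,033.65 = $190,368.65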